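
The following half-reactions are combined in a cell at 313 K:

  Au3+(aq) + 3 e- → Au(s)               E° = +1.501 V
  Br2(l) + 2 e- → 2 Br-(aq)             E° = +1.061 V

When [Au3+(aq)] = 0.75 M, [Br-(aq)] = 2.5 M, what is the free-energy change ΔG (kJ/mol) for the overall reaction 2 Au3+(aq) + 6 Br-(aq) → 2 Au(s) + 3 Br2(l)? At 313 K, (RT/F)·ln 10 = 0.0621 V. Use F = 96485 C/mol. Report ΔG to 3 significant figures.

E°cell = +1.501 − (+1.061) = +0.440 V; the balanced reaction transfers n = 6 electrons.
Q = 1 / ([Au3+(aq)]^2·[Br-(aq)]^6) = 0.00728, so log Q = −2.138 and E = +0.440 − (0.0621/6)(−2.138) = +0.4621 V.
Then ΔG = −nFE = −6 × 96485 × +0.4621 J/mol = −268 kJ/mol.

−268 kJ/mol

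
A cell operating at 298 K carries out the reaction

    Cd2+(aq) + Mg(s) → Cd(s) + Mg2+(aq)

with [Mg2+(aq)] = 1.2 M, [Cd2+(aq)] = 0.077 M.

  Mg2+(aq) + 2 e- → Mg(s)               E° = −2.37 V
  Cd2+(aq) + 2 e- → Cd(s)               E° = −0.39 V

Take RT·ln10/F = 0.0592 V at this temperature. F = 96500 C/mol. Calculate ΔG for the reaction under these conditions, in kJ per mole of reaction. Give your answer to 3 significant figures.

The standard cell potential is −0.39 − (−2.37) = +1.98 V, with n = 2 electrons in the balanced equation.
Here Q = [Mg2+(aq)] / [Cd2+(aq)] = 15.6 (log Q = 1.193), giving E = +1.98 − (0.0592/2)·(1.193) = +1.9447 V.
ΔG = −nFE = −(2)(96500)(+1.9447) J/mol = −375 kJ/mol.

−375 kJ/mol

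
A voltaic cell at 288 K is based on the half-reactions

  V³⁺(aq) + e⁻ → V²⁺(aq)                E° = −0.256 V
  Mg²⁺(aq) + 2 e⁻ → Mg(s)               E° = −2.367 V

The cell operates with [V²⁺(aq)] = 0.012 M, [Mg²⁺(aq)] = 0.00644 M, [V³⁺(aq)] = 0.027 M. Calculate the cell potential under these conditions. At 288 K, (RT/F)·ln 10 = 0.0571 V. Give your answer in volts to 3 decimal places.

V³⁺/V²⁺ is reduced (cathode, E° = −0.256 V) and Mg²⁺/Mg is oxidized (anode).
The standard potential is −0.256 − (−2.367) = +2.111 V and the balanced reaction transfers n = 2 electrons.
Balancing gives 2 V³⁺(aq) + Mg(s) → 2 V²⁺(aq) + Mg²⁺(aq); hence Q = ([V²⁺(aq)]^2·[Mg²⁺(aq)]) / [V³⁺(aq)]^2 = 0.00127 (log Q = −2.895).
E = E° − (0.0571/n)·log Q = +2.111 − (0.0571/2)(−2.895) = +2.194 V.

+2.194 V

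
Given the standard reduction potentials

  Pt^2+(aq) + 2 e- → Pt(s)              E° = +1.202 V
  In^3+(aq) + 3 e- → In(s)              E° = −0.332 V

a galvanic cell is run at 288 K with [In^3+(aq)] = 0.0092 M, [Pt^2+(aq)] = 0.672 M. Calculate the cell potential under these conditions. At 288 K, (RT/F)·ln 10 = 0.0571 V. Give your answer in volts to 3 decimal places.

The Pt²⁺/Pt couple has the more positive E°, so it is the cathode; In³⁺/In is the anode.
The standard potential is +1.202 − (−0.332) = +1.534 V and the balanced reaction transfers n = 6 electrons.
The balanced reaction is 3 Pt^2+(aq) + 2 In(s) → 3 Pt(s) + 2 In^3+(aq), so Q = [In^3+(aq)]^2 / [Pt^2+(aq)]^3 = 0.000279 and log Q = −3.555.
Applying E = E° − (RT ln10/nF)·log Q gives +1.534 − (0.0571/6)(−3.555) = +1.568 V.

+1.568 V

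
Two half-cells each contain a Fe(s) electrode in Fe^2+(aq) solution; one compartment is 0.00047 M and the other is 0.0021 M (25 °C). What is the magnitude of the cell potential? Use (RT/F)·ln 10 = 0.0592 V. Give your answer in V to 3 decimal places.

For a concentration cell E°cell = 0, since both electrodes use the same couple.
The compartment with the higher Fe^2+(aq) concentration (0.0021 M) acts as the cathode; ions are reduced there and produced at the dilute (0.00047 M) anode.
With n = 2, Ecell = −(0.0592/2)·log([dilute]/[conc]) = −(0.0592/2)·log(0.00047/0.0021) = +0.019 V.

0.019 V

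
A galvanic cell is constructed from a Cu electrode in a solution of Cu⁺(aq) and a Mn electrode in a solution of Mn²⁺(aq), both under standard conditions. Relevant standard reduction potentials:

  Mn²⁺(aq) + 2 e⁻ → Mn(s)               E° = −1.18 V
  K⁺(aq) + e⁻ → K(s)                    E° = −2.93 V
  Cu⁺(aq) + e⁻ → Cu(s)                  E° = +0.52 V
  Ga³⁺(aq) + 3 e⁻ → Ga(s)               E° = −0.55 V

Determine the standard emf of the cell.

+1.70 V

Of the two couples in this cell, the one with the more positive reduction potential is reduced at the cathode: here that is Cu⁺/Cu (+0.52 V); Mn²⁺/Mn (−1.18 V) is the anode.
E°cell = E°(cathode) − E°(anode) = +0.52 − (−1.18) = +1.70 V.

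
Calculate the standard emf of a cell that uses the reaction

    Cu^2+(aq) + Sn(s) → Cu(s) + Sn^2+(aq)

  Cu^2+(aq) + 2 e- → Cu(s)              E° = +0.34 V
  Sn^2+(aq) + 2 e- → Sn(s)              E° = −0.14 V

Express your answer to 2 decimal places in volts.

In the reaction as written, Cu^2+(aq) is reduced (cathode) and Sn^2+(aq) is produced by oxidation at the anode.
E°cell = E°(cathode) − E°(anode) = +0.34 − (−0.14) = +0.48 V.
The positive value indicates the reaction is spontaneous as written.

+0.48 V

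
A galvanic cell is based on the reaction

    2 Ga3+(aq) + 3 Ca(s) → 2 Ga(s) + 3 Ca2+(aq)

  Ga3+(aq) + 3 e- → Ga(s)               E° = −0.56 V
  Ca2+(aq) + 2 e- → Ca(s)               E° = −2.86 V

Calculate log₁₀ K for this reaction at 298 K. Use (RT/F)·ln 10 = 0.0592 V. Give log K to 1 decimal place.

The Ga³⁺/Ga couple is reduced (cathode); E°cell = −0.56 − (−2.86) = +2.30 V with n = 6.
At equilibrium E = 0, so log K = nE°cell / 0.0592 = (6)(+2.30) / 0.0592 = 233.1.

log K = 233.1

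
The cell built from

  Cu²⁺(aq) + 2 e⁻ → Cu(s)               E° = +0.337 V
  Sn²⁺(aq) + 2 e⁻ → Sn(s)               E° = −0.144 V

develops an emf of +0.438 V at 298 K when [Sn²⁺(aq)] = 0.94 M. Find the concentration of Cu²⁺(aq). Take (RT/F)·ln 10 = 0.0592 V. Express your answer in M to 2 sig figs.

The Cu²⁺/Cu couple has the larger reduction potential, so it is the cathode: E°cell = +0.337 − (−0.144) = +0.481 V and n = 2.
Since E = E° − (0.0592/n)·log Q, log Q = n(E° − E)/0.0592 = 1.453.
For Cu²⁺(aq) + Sn(s) → Cu(s) + Sn²⁺(aq), the reaction quotient is Q = [Sn²⁺(aq)] / [Cu²⁺(aq)].
Isolating [Cu²⁺(aq)] in Q = 10^{1.453} yields log [Cu²⁺(aq)] = −1.480, i.e. 0.033 M.

0.033 M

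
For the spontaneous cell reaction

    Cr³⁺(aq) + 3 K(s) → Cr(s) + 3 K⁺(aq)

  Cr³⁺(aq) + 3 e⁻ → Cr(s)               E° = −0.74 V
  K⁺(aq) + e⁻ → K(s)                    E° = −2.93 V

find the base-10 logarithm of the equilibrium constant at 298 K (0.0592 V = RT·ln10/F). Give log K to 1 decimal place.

The Cr³⁺/Cr couple is reduced (cathode); E°cell = −0.74 − (−2.93) = +2.19 V with n = 3.
At equilibrium E = 0, so log K = nE°cell / 0.0592 = (3)(+2.19) / 0.0592 = 111.0.

log K = 111.0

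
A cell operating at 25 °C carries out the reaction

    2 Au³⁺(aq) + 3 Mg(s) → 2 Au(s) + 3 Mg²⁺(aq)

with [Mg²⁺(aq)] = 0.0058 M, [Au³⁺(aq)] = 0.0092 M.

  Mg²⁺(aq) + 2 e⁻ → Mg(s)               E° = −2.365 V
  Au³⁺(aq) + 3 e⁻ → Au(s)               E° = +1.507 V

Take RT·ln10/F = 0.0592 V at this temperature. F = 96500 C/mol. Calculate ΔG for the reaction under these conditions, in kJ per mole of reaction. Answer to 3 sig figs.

The standard cell potential is +1.507 − (−2.365) = +3.872 V, with n = 6 electrons in the balanced equation.
Here Q = [Mg²⁺(aq)]^3 / [Au³⁺(aq)]^2 = 0.00231 (log Q = −2.637), giving E = +3.872 − (0.0592/6)·(−2.637) = +3.8980 V.
ΔG = −nFE = −(6)(96500)(+3.8980) J/mol = −2260 kJ/mol.

−2260 kJ/mol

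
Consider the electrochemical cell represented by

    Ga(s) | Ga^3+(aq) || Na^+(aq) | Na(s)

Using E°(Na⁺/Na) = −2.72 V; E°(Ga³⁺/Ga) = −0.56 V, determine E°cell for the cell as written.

−2.16 V

By convention the left-hand electrode in cell notation is the anode (oxidation) and the right-hand electrode is the cathode (reduction).
E°cell = E°(right) − E°(left) = −2.72 − (−0.56) = −2.16 V.
The negative sign shows that, as written, the cell would require an external voltage to drive the reaction.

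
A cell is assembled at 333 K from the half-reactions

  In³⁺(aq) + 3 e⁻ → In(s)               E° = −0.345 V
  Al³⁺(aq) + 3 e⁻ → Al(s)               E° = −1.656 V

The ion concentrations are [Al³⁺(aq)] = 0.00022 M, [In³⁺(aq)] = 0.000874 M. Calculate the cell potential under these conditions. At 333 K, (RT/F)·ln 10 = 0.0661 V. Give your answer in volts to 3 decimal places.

+1.324 V

Since E°(In³⁺/In) > E°(Al³⁺/Al), In³⁺/In serves as the cathode.
E°cell = E°cat − E°an = −0.345 − (−1.656) = +1.311 V; n = 3.
For the overall reaction In³⁺(aq) + Al(s) → In(s) + Al³⁺(aq), Q = [Al³⁺(aq)] / [In³⁺(aq)] = 0.252, giving log Q = −0.599.
Applying E = E° − (RT ln10/nF)·log Q gives +1.311 − (0.0661/3)(−0.599) = +1.324 V.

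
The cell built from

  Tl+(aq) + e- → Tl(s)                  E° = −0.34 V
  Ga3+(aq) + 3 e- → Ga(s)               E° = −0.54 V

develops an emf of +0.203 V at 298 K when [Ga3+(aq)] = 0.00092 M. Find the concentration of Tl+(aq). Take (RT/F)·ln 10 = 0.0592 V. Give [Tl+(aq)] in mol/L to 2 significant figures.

0.11 M

With Tl⁺/Tl at the cathode and Ga³⁺/Ga at the anode, E°cell = −0.34 − (−0.54) = +0.20 V (n = 3).
Rearranging E = E° − (0.0592/n)·log Q gives log Q = 3(+0.20 − (+0.203))/0.0592 = −0.152.
Balancing electrons gives 3 Tl+(aq) + Ga(s) → 3 Tl(s) + Ga3+(aq); thus Q = [Ga3+(aq)] / [Tl+(aq)]^3.
Solving for the unknown gives log [Tl+(aq)] = −0.961, so [Tl+(aq)] ≈ 0.11 M.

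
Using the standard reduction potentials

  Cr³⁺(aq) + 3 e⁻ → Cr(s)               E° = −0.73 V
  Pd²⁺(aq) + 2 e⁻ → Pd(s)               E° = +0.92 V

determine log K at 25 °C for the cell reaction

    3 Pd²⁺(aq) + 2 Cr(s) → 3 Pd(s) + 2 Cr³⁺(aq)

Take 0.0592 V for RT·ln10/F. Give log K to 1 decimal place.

The Pd²⁺/Pd couple is reduced (cathode); E°cell = +0.92 − (−0.73) = +1.65 V with n = 6.
At equilibrium E = 0, so log K = nE°cell / 0.0592 = (6)(+1.65) / 0.0592 = 167.2.

log K = 167.2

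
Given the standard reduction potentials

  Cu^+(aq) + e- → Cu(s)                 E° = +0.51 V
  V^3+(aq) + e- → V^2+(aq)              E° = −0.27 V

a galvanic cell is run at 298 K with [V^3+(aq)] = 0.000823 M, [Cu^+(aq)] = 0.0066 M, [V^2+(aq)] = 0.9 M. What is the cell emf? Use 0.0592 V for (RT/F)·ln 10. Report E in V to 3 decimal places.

+0.831 V

Cu⁺/Cu is reduced (cathode, E° = +0.51 V) and V³⁺/V²⁺ is oxidized (anode).
E°cell = +0.51 − (−0.27) = +0.78 V, with n = 1 electron transferred.
The balanced reaction is Cu^+(aq) + V^2+(aq) → Cu(s) + V^3+(aq), so Q = [V^3+(aq)] / ([Cu^+(aq)]·[V^2+(aq)]) = 0.139 and log Q = −0.858.
E = E° − (0.0592/n)·log Q = +0.78 − (0.0592/1)(−0.858) = +0.831 V.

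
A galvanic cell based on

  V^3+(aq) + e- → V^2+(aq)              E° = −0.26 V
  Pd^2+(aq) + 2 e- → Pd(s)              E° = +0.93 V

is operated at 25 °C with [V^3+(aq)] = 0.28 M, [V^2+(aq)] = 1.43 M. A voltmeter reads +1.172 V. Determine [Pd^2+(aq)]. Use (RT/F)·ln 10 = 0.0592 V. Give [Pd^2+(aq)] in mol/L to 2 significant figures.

0.0095 M

Pd²⁺/Pd is the cathode (higher E°); E°cell = +0.93 − (−0.26) = +1.19 V with n = 2.
Rearranging E = E° − (0.0592/n)·log Q gives log Q = 2(+1.19 − (+1.172))/0.0592 = 0.608.
Balancing electrons gives Pd^2+(aq) + 2 V^2+(aq) → Pd(s) + 2 V^3+(aq); thus Q = [V^3+(aq)]^2 / ([Pd^2+(aq)]·[V^2+(aq)]^2).
Substituting the known concentrations and solving, log [Pd^2+(aq)] = −2.024 and [Pd^2+(aq)] = 0.0095 M.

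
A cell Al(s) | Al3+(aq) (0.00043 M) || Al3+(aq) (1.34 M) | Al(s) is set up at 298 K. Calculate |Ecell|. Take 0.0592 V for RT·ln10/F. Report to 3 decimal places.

For a concentration cell E°cell = 0, since both electrodes use the same couple.
The compartment with the higher Al3+(aq) concentration (1.34 M) acts as the cathode; ions are reduced there and produced at the dilute (0.00043 M) anode.
With n = 3, Ecell = −(0.0592/3)·log([dilute]/[conc]) = −(0.0592/3)·log(0.00043/1.34) = +0.069 V.

0.069 V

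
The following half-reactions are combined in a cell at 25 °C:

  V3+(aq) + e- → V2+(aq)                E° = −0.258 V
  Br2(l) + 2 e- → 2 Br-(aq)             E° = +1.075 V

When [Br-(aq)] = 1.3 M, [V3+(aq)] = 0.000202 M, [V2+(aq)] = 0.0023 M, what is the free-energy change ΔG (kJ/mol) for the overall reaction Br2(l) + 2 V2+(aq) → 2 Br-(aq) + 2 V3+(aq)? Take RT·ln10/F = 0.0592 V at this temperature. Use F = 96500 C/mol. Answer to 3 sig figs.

The standard cell potential is +1.075 − (−0.258) = +1.333 V, with n = 2 electrons in the balanced equation.
The reaction quotient is ([Br-(aq)]^2·[V3+(aq)]^2) / [V2+(aq)]^2 = 0.013; by Nernst, E = +1.333 − (0.0592/2)(−1.885) = +1.3888 V.
Finally ΔG = −nFE = −(2)(96500 C/mol)(+1.3888 V) = −268 kJ/mol.

−268 kJ/mol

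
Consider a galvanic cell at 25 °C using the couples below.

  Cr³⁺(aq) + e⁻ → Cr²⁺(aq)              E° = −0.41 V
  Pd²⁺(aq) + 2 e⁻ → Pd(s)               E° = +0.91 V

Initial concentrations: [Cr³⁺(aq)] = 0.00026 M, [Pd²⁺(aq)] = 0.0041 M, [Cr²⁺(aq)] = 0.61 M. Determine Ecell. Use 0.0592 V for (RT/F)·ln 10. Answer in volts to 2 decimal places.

Pd²⁺/Pd is reduced (cathode, E° = +0.91 V) and Cr³⁺/Cr²⁺ is oxidized (anode).
E°cell = +0.91 − (−0.41) = +1.32 V, with n = 2 electrons transferred.
Balancing gives Pd²⁺(aq) + 2 Cr²⁺(aq) → Pd(s) + 2 Cr³⁺(aq); hence Q = [Cr³⁺(aq)]^2 / ([Pd²⁺(aq)]·[Cr²⁺(aq)]^2) = 4.43×10^−5 (log Q = −4.353).
Applying E = E° − (RT ln10/nF)·log Q gives +1.32 − (0.0592/2)(−4.353) = +1.45 V.

+1.45 V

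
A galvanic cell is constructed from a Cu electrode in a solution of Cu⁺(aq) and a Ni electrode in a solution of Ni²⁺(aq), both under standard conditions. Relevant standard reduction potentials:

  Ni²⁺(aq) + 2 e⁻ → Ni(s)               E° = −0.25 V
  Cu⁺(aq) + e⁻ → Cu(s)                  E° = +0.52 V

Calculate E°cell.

+0.77 V

The Cu⁺/Cu couple has the higher E°, so Cu ion is reduced (cathode) and Ni is oxidized (anode).
E°cell = E°(cathode) − E°(anode) = +0.52 − (−0.25) = +0.77 V.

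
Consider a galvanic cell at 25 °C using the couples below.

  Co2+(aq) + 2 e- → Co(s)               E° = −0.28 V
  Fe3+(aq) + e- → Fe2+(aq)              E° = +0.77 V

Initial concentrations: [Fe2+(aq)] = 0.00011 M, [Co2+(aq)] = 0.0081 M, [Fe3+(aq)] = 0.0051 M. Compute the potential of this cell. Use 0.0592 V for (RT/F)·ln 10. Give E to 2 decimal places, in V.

+1.21 V

Fe³⁺/Fe²⁺ is reduced (cathode, E° = +0.77 V) and Co²⁺/Co is oxidized (anode).
The standard potential is +0.77 − (−0.28) = +1.05 V and the balanced reaction transfers n = 2 electrons.
For the overall reaction 2 Fe3+(aq) + Co(s) → 2 Fe2+(aq) + Co2+(aq), Q = ([Fe2+(aq)]^2·[Co2+(aq)]) / [Fe3+(aq)]^2 = 3.77×10^−6, giving log Q = −5.424.
E = E° − (0.0592/n)·log Q = +1.05 − (0.0592/2)(−5.424) = +1.21 V.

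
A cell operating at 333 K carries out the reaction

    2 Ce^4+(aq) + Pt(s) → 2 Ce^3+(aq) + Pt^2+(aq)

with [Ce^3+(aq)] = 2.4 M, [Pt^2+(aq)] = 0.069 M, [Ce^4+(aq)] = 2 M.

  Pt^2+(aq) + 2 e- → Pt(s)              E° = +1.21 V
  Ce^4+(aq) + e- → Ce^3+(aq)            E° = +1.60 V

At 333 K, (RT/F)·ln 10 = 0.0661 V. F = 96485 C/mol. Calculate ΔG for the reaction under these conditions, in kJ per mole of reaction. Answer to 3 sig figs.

−81.6 kJ/mol

The standard cell potential is +1.60 − (+1.21) = +0.39 V, with n = 2 electrons in the balanced equation.
Q = ([Ce^3+(aq)]^2·[Pt^2+(aq)]) / [Ce^4+(aq)]^2 = 0.0994, so log Q = −1.003 and E = +0.39 − (0.0661/2)(−1.003) = +0.4231 V.
ΔG = −nFE = −(2)(96485)(+0.4231) J/mol = −81.6 kJ/mol.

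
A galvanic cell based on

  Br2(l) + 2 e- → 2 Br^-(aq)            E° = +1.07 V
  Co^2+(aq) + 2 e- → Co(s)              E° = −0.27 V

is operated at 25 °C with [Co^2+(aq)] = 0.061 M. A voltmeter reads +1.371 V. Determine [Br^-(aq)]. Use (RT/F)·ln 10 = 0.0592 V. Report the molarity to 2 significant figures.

Br₂/Br⁻ is the cathode (higher E°); E°cell = +1.07 − (−0.27) = +1.34 V with n = 2.
From the Nernst equation, log Q = n(E° − E)/0.0592 = 2·(+1.34 − (+1.371))/0.0592 = −1.047.
For Br2(l) + Co(s) → 2 Br^-(aq) + Co^2+(aq), the reaction quotient is Q = [Br^-(aq)]^2·[Co^2+(aq)].
Isolating [Br^-(aq)] in Q = 10^{−1.047} yields log [Br^-(aq)] = 0.084, i.e. 1.2 M.

1.2 M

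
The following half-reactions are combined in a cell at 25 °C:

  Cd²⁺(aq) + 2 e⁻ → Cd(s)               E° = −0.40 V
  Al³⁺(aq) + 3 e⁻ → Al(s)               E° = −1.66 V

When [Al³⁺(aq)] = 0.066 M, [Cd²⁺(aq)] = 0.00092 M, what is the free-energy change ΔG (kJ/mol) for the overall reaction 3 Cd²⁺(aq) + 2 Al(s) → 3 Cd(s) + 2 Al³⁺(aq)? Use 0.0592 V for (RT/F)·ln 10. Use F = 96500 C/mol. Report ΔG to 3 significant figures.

−691 kJ/mol

The standard cell potential is −0.40 − (−1.66) = +1.26 V, with n = 6 electrons in the balanced equation.
Q = [Al³⁺(aq)]^2 / [Cd²⁺(aq)]^3 = 5.59×10^6, so log Q = 6.748 and E = +1.26 − (0.0592/6)(6.748) = +1.1934 V.
Finally ΔG = −nFE = −(6)(96500 C/mol)(+1.1934 V) = −691 kJ/mol.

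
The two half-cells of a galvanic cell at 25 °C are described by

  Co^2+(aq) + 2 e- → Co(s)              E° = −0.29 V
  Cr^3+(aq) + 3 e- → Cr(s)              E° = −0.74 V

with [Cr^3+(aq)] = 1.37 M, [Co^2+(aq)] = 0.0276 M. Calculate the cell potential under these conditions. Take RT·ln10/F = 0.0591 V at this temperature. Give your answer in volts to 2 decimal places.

+0.40 V

Co²⁺/Co is reduced (cathode, E° = −0.29 V) and Cr³⁺/Cr is oxidized (anode).
The standard potential is −0.29 − (−0.74) = +0.45 V and the balanced reaction transfers n = 6 electrons.
The balanced reaction is 3 Co^2+(aq) + 2 Cr(s) → 3 Co(s) + 2 Cr^3+(aq), so Q = [Cr^3+(aq)]^2 / [Co^2+(aq)]^3 = 8.93×10^4 and log Q = 4.951.
Applying E = E° − (RT ln10/nF)·log Q gives +0.45 − (0.0591/6)(4.951) = +0.40 V.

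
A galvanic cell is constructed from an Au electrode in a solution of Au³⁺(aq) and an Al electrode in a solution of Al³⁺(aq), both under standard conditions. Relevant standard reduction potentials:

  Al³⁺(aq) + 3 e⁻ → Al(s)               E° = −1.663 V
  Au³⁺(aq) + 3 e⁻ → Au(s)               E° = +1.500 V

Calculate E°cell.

+3.163 V

The Au³⁺/Au couple has the higher E°, so Au ion is reduced (cathode) and Al is oxidized (anode).
E°cell = E°(cathode) − E°(anode) = +1.500 − (−1.663) = +3.163 V.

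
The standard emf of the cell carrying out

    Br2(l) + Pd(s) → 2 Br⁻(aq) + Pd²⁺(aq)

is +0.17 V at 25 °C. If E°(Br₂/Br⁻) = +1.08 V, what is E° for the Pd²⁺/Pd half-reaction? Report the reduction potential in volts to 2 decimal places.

+0.91 V

In the reaction as written the Br₂/Br⁻ couple is reduced (cathode) and Pd²⁺/Pd is oxidized (anode), so E°cell = E°(Br₂/Br⁻) − E°(Pd²⁺/Pd).
E°(Pd²⁺/Pd) = E°(cathode) − E°cell = +1.08 − (+0.17) = +0.91 V.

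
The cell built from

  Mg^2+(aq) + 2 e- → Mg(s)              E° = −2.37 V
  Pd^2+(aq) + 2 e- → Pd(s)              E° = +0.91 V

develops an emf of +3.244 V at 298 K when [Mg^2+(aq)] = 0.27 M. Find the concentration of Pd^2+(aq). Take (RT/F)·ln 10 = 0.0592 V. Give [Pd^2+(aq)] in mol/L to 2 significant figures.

With Pd²⁺/Pd at the cathode and Mg²⁺/Mg at the anode, E°cell = +0.91 − (−2.37) = +3.28 V (n = 2).
From the Nernst equation, log Q = n(E° − E)/0.0592 = 2·(+3.28 − (+3.244))/0.0592 = 1.216.
For Pd^2+(aq) + Mg(s) → Pd(s) + Mg^2+(aq), the reaction quotient is Q = [Mg^2+(aq)] / [Pd^2+(aq)].
Substituting the known concentrations and solving, log [Pd^2+(aq)] = −1.785 and [Pd^2+(aq)] = 0.016 M.

0.016 M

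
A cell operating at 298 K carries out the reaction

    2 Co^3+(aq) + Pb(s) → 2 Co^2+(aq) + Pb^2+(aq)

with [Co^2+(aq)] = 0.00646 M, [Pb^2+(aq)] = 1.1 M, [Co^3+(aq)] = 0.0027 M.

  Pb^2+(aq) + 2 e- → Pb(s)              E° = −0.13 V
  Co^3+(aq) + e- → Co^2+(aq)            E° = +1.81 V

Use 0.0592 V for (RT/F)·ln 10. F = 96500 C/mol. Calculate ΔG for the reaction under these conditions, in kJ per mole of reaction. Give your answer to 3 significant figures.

The standard cell potential is +1.81 − (−0.13) = +1.94 V, with n = 2 electrons in the balanced equation.
Q = ([Co^2+(aq)]^2·[Pb^2+(aq)]) / [Co^3+(aq)]^2 = 6.3, so log Q = 0.799 and E = +1.94 − (0.0592/2)(0.799) = +1.9163 V.
Finally ΔG = −nFE = −(2)(96500 C/mol)(+1.9163 V) = −370 kJ/mol.

−370 kJ/mol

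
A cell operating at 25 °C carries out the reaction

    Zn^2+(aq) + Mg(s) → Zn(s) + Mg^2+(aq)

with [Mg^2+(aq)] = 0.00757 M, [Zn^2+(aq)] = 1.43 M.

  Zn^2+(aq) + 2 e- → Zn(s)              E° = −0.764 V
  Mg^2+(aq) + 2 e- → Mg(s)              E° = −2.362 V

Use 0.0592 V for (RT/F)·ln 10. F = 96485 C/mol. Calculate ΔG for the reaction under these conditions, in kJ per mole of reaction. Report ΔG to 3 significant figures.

−321 kJ/mol

The standard cell potential is −0.764 − (−2.362) = +1.598 V, with n = 2 electrons in the balanced equation.
Q = [Mg^2+(aq)] / [Zn^2+(aq)] = 0.00529, so log Q = −2.276 and E = +1.598 − (0.0592/2)(−2.276) = +1.6654 V.
Then ΔG = −nFE = −2 × 96485 × +1.6654 J/mol = −321 kJ/mol.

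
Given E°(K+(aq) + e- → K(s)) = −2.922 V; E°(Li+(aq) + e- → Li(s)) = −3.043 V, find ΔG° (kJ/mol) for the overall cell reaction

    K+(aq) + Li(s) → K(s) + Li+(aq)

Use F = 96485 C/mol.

−11.7 kJ/mol

In the reaction as written K+(aq) is reduced, so the K⁺/K couple is the cathode and Li⁺/Li is the anode.
E°cell = −2.922 − (−3.043) = +0.121 V; balancing electrons gives n = 1.
ΔG° = −nFE°cell = −(1)(96485)(+0.121) J/mol = −11.7 kJ/mol.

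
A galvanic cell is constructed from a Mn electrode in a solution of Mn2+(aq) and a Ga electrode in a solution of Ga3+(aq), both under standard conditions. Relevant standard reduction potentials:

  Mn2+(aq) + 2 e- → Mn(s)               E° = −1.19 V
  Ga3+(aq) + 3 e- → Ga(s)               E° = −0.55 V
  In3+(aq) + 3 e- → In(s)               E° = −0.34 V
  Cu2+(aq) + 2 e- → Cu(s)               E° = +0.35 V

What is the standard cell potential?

Of the two couples in this cell, the one with the more positive reduction potential is reduced at the cathode: here that is Ga³⁺/Ga (−0.55 V); Mn²⁺/Mn (−1.19 V) is the anode.
E°cell = E°(cathode) − E°(anode) = −0.55 − (−1.19) = +0.64 V.

+0.64 V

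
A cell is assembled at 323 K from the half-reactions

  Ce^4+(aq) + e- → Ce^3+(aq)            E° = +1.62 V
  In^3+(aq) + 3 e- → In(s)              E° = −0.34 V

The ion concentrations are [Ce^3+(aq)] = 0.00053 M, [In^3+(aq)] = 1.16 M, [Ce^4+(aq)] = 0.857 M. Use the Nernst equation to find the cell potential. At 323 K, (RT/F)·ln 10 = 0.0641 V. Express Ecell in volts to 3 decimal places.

Since E°(Ce⁴⁺/Ce³⁺) > E°(In³⁺/In), Ce⁴⁺/Ce³⁺ serves as the cathode.
E°cell = +1.62 − (−0.34) = +1.96 V, with n = 3 electrons transferred.
Balancing gives 3 Ce^4+(aq) + In(s) → 3 Ce^3+(aq) + In^3+(aq); hence Q = ([Ce^3+(aq)]^3·[In^3+(aq)]) / [Ce^4+(aq)]^3 = 2.74×10^−10 (log Q = −9.562).
Applying E = E° − (RT ln10/nF)·log Q gives +1.96 − (0.0641/3)(−9.562) = +2.164 V.

+2.164 V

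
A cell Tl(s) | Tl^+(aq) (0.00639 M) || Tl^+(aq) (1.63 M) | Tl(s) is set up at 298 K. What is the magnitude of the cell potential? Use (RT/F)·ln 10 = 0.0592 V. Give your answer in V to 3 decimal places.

0.142 V

For a concentration cell E°cell = 0, since both electrodes use the same couple.
The compartment with the higher Tl^+(aq) concentration (1.63 M) acts as the cathode; ions are reduced there and produced at the dilute (0.00639 M) anode.
With n = 1, Ecell = −(0.0592/1)·log([dilute]/[conc]) = −(0.0592/1)·log(0.00639/1.63) = +0.142 V.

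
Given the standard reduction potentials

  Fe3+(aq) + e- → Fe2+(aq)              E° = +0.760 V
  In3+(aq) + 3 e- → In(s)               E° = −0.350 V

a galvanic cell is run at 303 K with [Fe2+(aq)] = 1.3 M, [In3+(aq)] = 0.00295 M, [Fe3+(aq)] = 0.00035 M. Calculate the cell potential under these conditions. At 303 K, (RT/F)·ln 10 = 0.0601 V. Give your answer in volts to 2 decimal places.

+0.95 V

Fe³⁺/Fe²⁺ is reduced (cathode, E° = +0.760 V) and In³⁺/In is oxidized (anode).
The standard potential is +0.760 − (−0.350) = +1.110 V and the balanced reaction transfers n = 3 electrons.
For the overall reaction 3 Fe3+(aq) + In(s) → 3 Fe2+(aq) + In3+(aq), Q = ([Fe2+(aq)]^3·[In3+(aq)]) / [Fe3+(aq)]^3 = 1.51×10^8, giving log Q = 8.179.
By the Nernst equation, E = +1.110 − (0.0601/3)·(8.179) = +0.95 V.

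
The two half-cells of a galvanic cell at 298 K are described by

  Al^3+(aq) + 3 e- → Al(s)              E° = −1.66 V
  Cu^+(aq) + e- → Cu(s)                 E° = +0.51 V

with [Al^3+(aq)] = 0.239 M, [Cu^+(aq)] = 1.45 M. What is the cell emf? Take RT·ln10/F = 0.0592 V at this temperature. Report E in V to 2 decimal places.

The Cu⁺/Cu couple has the more positive E°, so it is the cathode; Al³⁺/Al is the anode.
E°cell = +0.51 − (−1.66) = +2.17 V, with n = 3 electrons transferred.
Balancing gives 3 Cu^+(aq) + Al(s) → 3 Cu(s) + Al^3+(aq); hence Q = [Al^3+(aq)] / [Cu^+(aq)]^3 = 0.0784 (log Q = −1.106).
By the Nernst equation, E = +2.17 − (0.0592/3)·(−1.106) = +2.19 V.

+2.19 V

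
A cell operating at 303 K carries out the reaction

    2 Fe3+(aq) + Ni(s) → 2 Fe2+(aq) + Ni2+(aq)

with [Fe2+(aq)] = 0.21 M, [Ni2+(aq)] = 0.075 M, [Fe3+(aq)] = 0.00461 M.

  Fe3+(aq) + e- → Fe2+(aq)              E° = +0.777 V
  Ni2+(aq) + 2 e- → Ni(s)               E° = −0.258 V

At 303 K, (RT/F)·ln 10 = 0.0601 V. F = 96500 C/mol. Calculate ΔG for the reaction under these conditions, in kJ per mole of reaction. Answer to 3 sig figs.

−187 kJ/mol

With Fe³⁺/Fe²⁺ reduced at the cathode, E°cell = +0.777 − (−0.258) = +1.035 V and n = 2.
Q = ([Fe2+(aq)]^2·[Ni2+(aq)]) / [Fe3+(aq)]^2 = 156, so log Q = 2.192 and E = +1.035 − (0.0601/2)(2.192) = +0.9691 V.
ΔG = −nFE = −(2)(96500)(+0.9691) J/mol = −187 kJ/mol.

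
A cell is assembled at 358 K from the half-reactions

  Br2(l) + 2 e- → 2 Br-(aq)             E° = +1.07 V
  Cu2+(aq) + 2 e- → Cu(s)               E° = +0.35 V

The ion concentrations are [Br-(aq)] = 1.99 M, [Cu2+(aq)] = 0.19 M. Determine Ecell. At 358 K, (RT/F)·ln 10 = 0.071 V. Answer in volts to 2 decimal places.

Br₂/Br⁻ is reduced (cathode, E° = +1.07 V) and Cu²⁺/Cu is oxidized (anode).
E°cell = E°cat − E°an = +1.07 − (+0.35) = +0.72 V; n = 2.
For the overall reaction Br2(l) + Cu(s) → 2 Br-(aq) + Cu2+(aq), Q = [Br-(aq)]^2·[Cu2+(aq)] = 0.752, giving log Q = −0.124.
By the Nernst equation, E = +0.72 − (0.071/2)·(−0.124) = +0.72 V.

+0.72 V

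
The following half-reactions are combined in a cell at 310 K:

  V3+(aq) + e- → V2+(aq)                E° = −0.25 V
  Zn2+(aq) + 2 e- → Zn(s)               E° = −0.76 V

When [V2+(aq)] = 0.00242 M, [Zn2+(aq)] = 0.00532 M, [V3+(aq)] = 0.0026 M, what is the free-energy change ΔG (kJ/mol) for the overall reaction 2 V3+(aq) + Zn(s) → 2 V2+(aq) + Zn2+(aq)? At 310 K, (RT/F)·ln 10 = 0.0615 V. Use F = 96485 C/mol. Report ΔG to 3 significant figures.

−112 kJ/mol

The standard cell potential is −0.25 − (−0.76) = +0.51 V, with n = 2 electrons in the balanced equation.
Q = ([V2+(aq)]^2·[Zn2+(aq)]) / [V3+(aq)]^2 = 0.00461, so log Q = −2.336 and E = +0.51 − (0.0615/2)(−2.336) = +0.5818 V.
Finally ΔG = −nFE = −(2)(96485 C/mol)(+0.5818 V) = −112 kJ/mol.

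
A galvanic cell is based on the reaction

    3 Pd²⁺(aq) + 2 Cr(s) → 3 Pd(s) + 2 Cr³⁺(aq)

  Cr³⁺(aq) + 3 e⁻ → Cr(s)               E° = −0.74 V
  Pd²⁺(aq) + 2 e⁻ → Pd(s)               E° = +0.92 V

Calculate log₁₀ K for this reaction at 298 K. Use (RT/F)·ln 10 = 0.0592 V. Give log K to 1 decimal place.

log K = 168.2

The Pd²⁺/Pd couple is reduced (cathode); E°cell = +0.92 − (−0.74) = +1.66 V with n = 6.
At equilibrium E = 0, so log K = nE°cell / 0.0592 = (6)(+1.66) / 0.0592 = 168.2.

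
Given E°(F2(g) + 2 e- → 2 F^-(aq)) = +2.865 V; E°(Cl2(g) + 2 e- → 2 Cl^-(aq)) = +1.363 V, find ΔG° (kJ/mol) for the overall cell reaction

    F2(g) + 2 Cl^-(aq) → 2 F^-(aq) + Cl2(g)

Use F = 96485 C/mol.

−290 kJ/mol

In the reaction as written F2(g) is reduced, so the F₂/F⁻ couple is the cathode and Cl₂/Cl⁻ is the anode.
E°cell = +2.865 − (+1.363) = +1.502 V; balancing electrons gives n = 2.
ΔG° = −nFE°cell = −(2)(96485)(+1.502) J/mol = −290 kJ/mol.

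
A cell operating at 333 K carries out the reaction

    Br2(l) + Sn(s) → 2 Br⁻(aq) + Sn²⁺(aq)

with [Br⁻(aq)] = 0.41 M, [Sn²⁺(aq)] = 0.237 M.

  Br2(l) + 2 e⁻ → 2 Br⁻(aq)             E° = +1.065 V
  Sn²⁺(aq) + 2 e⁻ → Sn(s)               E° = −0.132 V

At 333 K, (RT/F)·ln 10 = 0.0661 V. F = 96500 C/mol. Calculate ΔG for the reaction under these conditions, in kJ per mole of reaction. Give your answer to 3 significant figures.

E°cell = +1.065 − (−0.132) = +1.197 V; the balanced reaction transfers n = 2 electrons.
Q = [Br⁻(aq)]^2·[Sn²⁺(aq)] = 0.0398, so log Q = −1.400 and E = +1.197 − (0.0661/2)(−1.400) = +1.2433 V.
Then ΔG = −nFE = −2 × 96500 × +1.2433 J/mol = −240 kJ/mol.

−240 kJ/mol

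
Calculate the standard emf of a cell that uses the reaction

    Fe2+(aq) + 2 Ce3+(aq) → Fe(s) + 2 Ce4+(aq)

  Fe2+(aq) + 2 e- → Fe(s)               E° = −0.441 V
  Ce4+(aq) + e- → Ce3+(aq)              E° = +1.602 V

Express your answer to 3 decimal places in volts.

In the reaction as written, Fe2+(aq) is reduced (cathode) and Ce4+(aq) is produced by oxidation at the anode.
E°cell = E°(cathode) − E°(anode) = −0.441 − (+1.602) = −2.043 V.

−2.043 V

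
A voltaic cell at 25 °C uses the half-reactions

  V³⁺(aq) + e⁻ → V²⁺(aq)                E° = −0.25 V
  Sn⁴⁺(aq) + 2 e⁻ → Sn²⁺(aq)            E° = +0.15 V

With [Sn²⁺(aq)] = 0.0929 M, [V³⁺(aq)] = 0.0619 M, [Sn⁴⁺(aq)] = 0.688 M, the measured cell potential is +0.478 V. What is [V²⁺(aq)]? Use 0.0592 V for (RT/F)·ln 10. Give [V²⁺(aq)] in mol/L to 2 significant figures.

0.47 M

With Sn⁴⁺/Sn²⁺ at the cathode and V³⁺/V²⁺ at the anode, E°cell = +0.15 − (−0.25) = +0.40 V (n = 2).
Since E = E° − (0.0592/n)·log Q, log Q = n(E° − E)/0.0592 = −2.635.
Balancing electrons gives Sn⁴⁺(aq) + 2 V²⁺(aq) → Sn²⁺(aq) + 2 V³⁺(aq); thus Q = ([Sn²⁺(aq)]·[V³⁺(aq)]^2) / ([Sn⁴⁺(aq)]·[V²⁺(aq)]^2).
Solving for the unknown gives log [V²⁺(aq)] = −0.326, so [V²⁺(aq)] ≈ 0.47 M.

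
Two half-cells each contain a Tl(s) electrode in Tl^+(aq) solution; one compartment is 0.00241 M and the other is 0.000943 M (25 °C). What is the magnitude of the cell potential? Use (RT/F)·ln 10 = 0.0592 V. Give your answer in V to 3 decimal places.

0.024 V

For a concentration cell E°cell = 0, since both electrodes use the same couple.
The compartment with the higher Tl^+(aq) concentration (0.00241 M) acts as the cathode; ions are reduced there and produced at the dilute (0.000943 M) anode.
With n = 1, Ecell = −(0.0592/1)·log([dilute]/[conc]) = −(0.0592/1)·log(0.000943/0.00241) = +0.024 V.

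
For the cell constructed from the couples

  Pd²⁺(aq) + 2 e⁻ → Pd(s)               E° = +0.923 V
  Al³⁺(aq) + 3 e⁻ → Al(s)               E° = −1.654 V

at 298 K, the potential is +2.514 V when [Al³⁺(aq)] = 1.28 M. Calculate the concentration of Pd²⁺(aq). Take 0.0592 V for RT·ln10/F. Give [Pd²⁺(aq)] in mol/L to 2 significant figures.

The Pd²⁺/Pd couple has the larger reduction potential, so it is the cathode: E°cell = +0.923 − (−1.654) = +2.577 V and n = 6.
Since E = E° − (0.0592/n)·log Q, log Q = n(E° − E)/0.0592 = 6.385.
The balanced reaction is 3 Pd²⁺(aq) + 2 Al(s) → 3 Pd(s) + 2 Al³⁺(aq), so Q = [Al³⁺(aq)]^2 / [Pd²⁺(aq)]^3.
Isolating [Pd²⁺(aq)] in Q = 10^{6.385} yields log [Pd²⁺(aq)] = −2.057, i.e. 0.0088 M.

0.0088 M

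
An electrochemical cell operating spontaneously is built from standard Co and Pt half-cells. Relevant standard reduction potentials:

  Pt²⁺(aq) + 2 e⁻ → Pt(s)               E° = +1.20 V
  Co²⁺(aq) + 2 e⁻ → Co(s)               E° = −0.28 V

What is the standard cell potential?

Of the two couples in this cell, the one with the more positive reduction potential is reduced at the cathode: here that is Pt²⁺/Pt (+1.20 V); Co²⁺/Co (−0.28 V) is the anode.
E°cell = E°(cathode) − E°(anode) = +1.20 − (−0.28) = +1.48 V.

+1.48 V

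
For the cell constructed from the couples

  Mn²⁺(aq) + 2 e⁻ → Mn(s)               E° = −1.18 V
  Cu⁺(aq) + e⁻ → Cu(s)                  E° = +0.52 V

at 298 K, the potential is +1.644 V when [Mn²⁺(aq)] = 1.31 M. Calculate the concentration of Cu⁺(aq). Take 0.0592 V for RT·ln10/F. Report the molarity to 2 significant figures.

0.13 M

With Cu⁺/Cu at the cathode and Mn²⁺/Mn at the anode, E°cell = +0.52 − (−1.18) = +1.70 V (n = 2).
From the Nernst equation, log Q = n(E° − E)/0.0592 = 2·(+1.70 − (+1.644))/0.0592 = 1.892.
The balanced reaction is 2 Cu⁺(aq) + Mn(s) → 2 Cu(s) + Mn²⁺(aq), so Q = [Mn²⁺(aq)] / [Cu⁺(aq)]^2.
Solving for the unknown gives log [Cu⁺(aq)] = −0.887, so [Cu⁺(aq)] ≈ 0.13 M.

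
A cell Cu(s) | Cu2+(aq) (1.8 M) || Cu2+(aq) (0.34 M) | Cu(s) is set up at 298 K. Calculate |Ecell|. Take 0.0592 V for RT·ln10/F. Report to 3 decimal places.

For a concentration cell E°cell = 0, since both electrodes use the same couple.
The compartment with the higher Cu2+(aq) concentration (1.8 M) acts as the cathode; ions are reduced there and produced at the dilute (0.34 M) anode.
With n = 2, Ecell = −(0.0592/2)·log([dilute]/[conc]) = −(0.0592/2)·log(0.34/1.8) = +0.021 V.

0.021 V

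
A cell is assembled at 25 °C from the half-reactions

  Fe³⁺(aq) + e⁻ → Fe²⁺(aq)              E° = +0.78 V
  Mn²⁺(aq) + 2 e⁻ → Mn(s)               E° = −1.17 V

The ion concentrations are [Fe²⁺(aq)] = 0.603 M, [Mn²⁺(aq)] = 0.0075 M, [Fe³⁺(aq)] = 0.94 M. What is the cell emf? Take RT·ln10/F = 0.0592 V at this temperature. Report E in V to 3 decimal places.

Fe³⁺/Fe²⁺ is reduced (cathode, E° = +0.78 V) and Mn²⁺/Mn is oxidized (anode).
E°cell = E°cat − E°an = +0.78 − (−1.17) = +1.95 V; n = 2.
Balancing gives 2 Fe³⁺(aq) + Mn(s) → 2 Fe²⁺(aq) + Mn²⁺(aq); hence Q = ([Fe²⁺(aq)]^2·[Mn²⁺(aq)]) / [Fe³⁺(aq)]^2 = 0.00309 (log Q = −2.511).
By the Nernst equation, E = +1.95 − (0.0592/2)·(−2.511) = +2.024 V.

+2.024 V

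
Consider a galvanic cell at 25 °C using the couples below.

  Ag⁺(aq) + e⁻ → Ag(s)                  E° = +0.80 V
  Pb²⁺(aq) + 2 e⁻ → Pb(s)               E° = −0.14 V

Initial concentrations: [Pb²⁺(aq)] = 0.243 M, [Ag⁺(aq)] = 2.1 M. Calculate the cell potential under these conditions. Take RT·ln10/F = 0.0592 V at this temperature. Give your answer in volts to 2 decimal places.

Since E°(Ag⁺/Ag) > E°(Pb²⁺/Pb), Ag⁺/Ag serves as the cathode.
The standard potential is +0.80 − (−0.14) = +0.94 V and the balanced reaction transfers n = 2 electrons.
The balanced reaction is 2 Ag⁺(aq) + Pb(s) → 2 Ag(s) + Pb²⁺(aq), so Q = [Pb²⁺(aq)] / [Ag⁺(aq)]^2 = 0.0551 and log Q = −1.259.
E = E° − (0.0592/n)·log Q = +0.94 − (0.0592/2)(−1.259) = +0.98 V.

+0.98 V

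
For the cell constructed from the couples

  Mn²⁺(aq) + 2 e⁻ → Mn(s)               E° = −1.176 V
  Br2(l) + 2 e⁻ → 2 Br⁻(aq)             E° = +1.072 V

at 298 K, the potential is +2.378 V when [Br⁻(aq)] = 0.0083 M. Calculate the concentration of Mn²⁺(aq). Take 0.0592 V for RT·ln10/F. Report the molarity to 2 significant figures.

0.59 M

With Br₂/Br⁻ at the cathode and Mn²⁺/Mn at the anode, E°cell = +1.072 − (−1.176) = +2.248 V (n = 2).
From the Nernst equation, log Q = n(E° − E)/0.0592 = 2·(+2.248 − (+2.378))/0.0592 = −4.392.
Balancing electrons gives Br2(l) + Mn(s) → 2 Br⁻(aq) + Mn²⁺(aq); thus Q = [Br⁻(aq)]^2·[Mn²⁺(aq)].
Isolating [Mn²⁺(aq)] in Q = 10^{−4.392} yields log [Mn²⁺(aq)] = −0.230, i.e. 0.59 M.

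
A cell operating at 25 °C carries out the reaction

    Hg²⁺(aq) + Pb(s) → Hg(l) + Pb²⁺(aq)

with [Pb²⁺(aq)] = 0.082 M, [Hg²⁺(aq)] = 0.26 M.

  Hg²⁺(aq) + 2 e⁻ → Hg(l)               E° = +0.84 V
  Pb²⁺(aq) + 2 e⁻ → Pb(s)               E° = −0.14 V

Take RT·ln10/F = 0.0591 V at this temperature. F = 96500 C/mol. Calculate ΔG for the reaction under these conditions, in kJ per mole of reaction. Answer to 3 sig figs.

The standard cell potential is +0.84 − (−0.14) = +0.98 V, with n = 2 electrons in the balanced equation.
Q = [Pb²⁺(aq)] / [Hg²⁺(aq)] = 0.315, so log Q = −0.501 and E = +0.98 − (0.0591/2)(−0.501) = +0.9948 V.
Finally ΔG = −nFE = −(2)(96500 C/mol)(+0.9948 V) = −192 kJ/mol.

−192 kJ/mol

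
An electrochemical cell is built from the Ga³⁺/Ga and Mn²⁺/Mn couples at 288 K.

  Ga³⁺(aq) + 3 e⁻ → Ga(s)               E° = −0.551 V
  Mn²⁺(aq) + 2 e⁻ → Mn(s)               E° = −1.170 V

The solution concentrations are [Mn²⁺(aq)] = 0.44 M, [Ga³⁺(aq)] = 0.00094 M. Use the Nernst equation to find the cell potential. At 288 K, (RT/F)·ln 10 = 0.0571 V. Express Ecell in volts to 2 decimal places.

The Ga³⁺/Ga couple has the more positive E°, so it is the cathode; Mn²⁺/Mn is the anode.
The standard potential is −0.551 − (−1.170) = +0.619 V and the balanced reaction transfers n = 6 electrons.
Balancing gives 2 Ga³⁺(aq) + 3 Mn(s) → 2 Ga(s) + 3 Mn²⁺(aq); hence Q = [Mn²⁺(aq)]^3 / [Ga³⁺(aq)]^2 = 9.64×10^4 (log Q = 4.984).
By the Nernst equation, E = +0.619 − (0.0571/6)·(4.984) = +0.57 V.

+0.57 V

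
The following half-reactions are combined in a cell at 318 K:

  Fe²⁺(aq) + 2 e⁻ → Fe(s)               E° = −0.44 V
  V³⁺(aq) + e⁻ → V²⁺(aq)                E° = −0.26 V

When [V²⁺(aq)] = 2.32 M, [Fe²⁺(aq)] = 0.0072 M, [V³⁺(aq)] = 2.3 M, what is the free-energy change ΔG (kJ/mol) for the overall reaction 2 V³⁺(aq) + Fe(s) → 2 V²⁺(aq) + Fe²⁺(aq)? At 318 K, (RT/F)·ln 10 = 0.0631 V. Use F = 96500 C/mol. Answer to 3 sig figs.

The standard cell potential is −0.26 − (−0.44) = +0.18 V, with n = 2 electrons in the balanced equation.
Here Q = ([V²⁺(aq)]^2·[Fe²⁺(aq)]) / [V³⁺(aq)]^2 = 0.00733 (log Q = −2.135), giving E = +0.18 − (0.0631/2)·(−2.135) = +0.2474 V.
ΔG = −nFE = −(2)(96500)(+0.2474) J/mol = −47.7 kJ/mol.

−47.7 kJ/mol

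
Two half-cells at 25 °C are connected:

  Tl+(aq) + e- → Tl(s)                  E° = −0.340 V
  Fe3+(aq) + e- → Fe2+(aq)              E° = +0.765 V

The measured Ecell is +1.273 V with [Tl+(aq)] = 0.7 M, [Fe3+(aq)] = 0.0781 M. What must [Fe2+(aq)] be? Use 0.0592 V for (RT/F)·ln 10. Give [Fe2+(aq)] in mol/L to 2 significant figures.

Fe³⁺/Fe²⁺ is the cathode (higher E°); E°cell = +0.765 − (−0.340) = +1.105 V with n = 1.
From the Nernst equation, log Q = n(E° − E)/0.0592 = 1·(+1.105 − (+1.273))/0.0592 = −2.838.
The balanced reaction is Fe3+(aq) + Tl(s) → Fe2+(aq) + Tl+(aq), so Q = ([Fe2+(aq)]·[Tl+(aq)]) / [Fe3+(aq)].
Solving for the unknown gives log [Fe2+(aq)] = −3.790, so [Fe2+(aq)] ≈ 0.00016 M.

0.00016 M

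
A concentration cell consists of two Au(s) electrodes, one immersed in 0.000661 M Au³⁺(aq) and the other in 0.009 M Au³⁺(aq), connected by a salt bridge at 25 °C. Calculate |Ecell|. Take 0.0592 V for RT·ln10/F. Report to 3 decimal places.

0.022 V

For a concentration cell E°cell = 0, since both electrodes use the same couple.
The compartment with the higher Au³⁺(aq) concentration (0.009 M) acts as the cathode; ions are reduced there and produced at the dilute (0.000661 M) anode.
With n = 3, Ecell = −(0.0592/3)·log([dilute]/[conc]) = −(0.0592/3)·log(0.000661/0.009) = +0.022 V.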